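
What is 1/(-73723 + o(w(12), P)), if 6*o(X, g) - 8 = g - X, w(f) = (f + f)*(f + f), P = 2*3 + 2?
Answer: -3/221449 ≈ -1.3547e-5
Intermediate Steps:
P = 8 (P = 6 + 2 = 8)
w(f) = 4*f² (w(f) = (2*f)*(2*f) = 4*f²)
o(X, g) = 4/3 - X/6 + g/6 (o(X, g) = 4/3 + (g - X)/6 = 4/3 + (-X/6 + g/6) = 4/3 - X/6 + g/6)
1/(-73723 + o(w(12), P)) = 1/(-73723 + (4/3 - 2*12²/3 + (⅙)*8)) = 1/(-73723 + (4/3 - 2*144/3 + 4/3)) = 1/(-73723 + (4/3 - ⅙*576 + 4/3)) = 1/(-73723 + (4/3 - 96 + 4/3)) = 1/(-73723 - 280/3) = 1/(-221449/3) = -3/221449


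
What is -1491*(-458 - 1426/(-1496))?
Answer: 509729661/748 ≈ 6.8146e+5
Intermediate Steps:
-1491*(-458 - 1426/(-1496)) = -1491*(-458 - 1426*(-1/1496)) = -1491*(-458 + 713/748) = -1491*(-341871/748) = 509729661/748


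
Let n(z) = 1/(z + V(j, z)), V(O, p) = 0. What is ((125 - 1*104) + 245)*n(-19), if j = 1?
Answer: -14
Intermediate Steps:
n(z) = 1/z (n(z) = 1/(z + 0) = 1/z)
((125 - 1*104) + 245)*n(-19) = ((125 - 1*104) + 245)/(-19) = ((125 - 104) + 245)*(-1/19) = (21 + 245)*(-1/19) = 266*(-1/19) = -14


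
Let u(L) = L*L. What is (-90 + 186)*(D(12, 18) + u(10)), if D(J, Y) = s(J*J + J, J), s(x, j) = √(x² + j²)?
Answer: 9600 + 1152*√170 ≈ 24620.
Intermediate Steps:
s(x, j) = √(j² + x²)
D(J, Y) = √(J² + (J + J²)²) (D(J, Y) = √(J² + (J*J + J)²) = √(J² + (J² + J)²) = √(J² + (J + J²)²))
u(L) = L²
(-90 + 186)*(D(12, 18) + u(10)) = (-90 + 186)*(√(12²*(1 + (1 + 12)²)) + 10²) = 96*(√(144*(1 + 13²)) + 100) = 96*(√(144*(1 + 169)) + 100) = 96*(√(144*170) + 100) = 96*(√24480 + 100) = 96*(12*√170 + 100) = 96*(100 + 12*√170) = 9600 + 1152*√170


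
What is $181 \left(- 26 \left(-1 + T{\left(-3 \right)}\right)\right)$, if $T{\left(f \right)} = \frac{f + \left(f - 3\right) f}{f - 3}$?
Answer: $16471$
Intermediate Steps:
$T{\left(f \right)} = \frac{f + f \left(-3 + f\right)}{-3 + f}$ ($T{\left(f \right)} = \frac{f + \left(-3 + f\right) f}{-3 + f} = \frac{f + f \left(-3 + f\right)}{-3 + f}$)
$181 \left(- 26 \left(-1 + T{\left(-3 \right)}\right)\right) = 181 \left(- 26 \left(-1 - \frac{3 \left(-2 - 3\right)}{-3 - 3}\right)\right) = 181 \left(- 26 \left(-1 - 3 \frac{1}{-6} \left(-5\right)\right)\right) = 181 \left(- 26 \left(-1 - \left(- \frac{1}{2}\right) \left(-5\right)\right)\right) = 181 \left(- 26 \left(-1 - \frac{5}{2}\right)\right) = 181 \left(\left(-26\right) \left(- \frac{7}{2}\right)\right) = 181 \cdot 91 = 16471$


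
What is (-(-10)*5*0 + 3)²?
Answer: 9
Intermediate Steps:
(-(-10)*5*0 + 3)² = (-2*(-25)*0 + 3)² = (50*0 + 3)² = (0 + 3)² = 3² = 9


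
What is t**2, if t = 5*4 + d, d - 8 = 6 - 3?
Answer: 961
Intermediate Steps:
d = 11 (d = 8 + (6 - 3) = 8 + 3 = 11)
t = 31 (t = 5*4 + 11 = 20 + 11 = 31)
t**2 = 31**2 = 961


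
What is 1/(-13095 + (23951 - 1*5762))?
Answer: 1/5094 ≈ 0.00019631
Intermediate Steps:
1/(-13095 + (23951 - 1*5762)) = 1/(-13095 + (23951 - 5762)) = 1/(-13095 + 18189) = 1/5094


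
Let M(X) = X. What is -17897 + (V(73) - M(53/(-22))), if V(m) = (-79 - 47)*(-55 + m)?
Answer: -443577/22 ≈ -20163.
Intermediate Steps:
V(m) = 6930 - 126*m (V(m) = -126*(-55 + m) = 6930 - 126*m)
-17897 + (V(73) - M(53/(-22))) = -17897 + ((6930 - 126*73) - 53/(-22)) = -17897 + ((6930 - 9198) - 53*(-1)/22) = -17897 + (-2268 - 1*(-53/22)) = -17897 + (-2268 + 53/22) = -17897 - 49843/22 = -443577/22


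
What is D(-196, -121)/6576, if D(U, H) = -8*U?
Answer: 98/411 ≈ 0.23844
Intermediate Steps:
D(-196, -121)/6576 = -8*(-196)/6576 = 1568*(1/6576) = 98/411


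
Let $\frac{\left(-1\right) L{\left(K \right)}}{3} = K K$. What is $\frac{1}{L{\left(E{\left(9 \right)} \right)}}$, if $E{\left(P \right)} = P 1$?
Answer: $- \frac{1}{243} \approx -0.0041152$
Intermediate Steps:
$E{\left(P \right)} = P$
$L{\left(K \right)} = - 3 K^{2}$ ($L{\left(K \right)} = - 3 K K = - 3 K^{2}$)
$\frac{1}{L{\left(E{\left(9 \right)} \right)}} = \frac{1}{\left(-3\right) 9^{2}} = \frac{1}{\left(-3\right) 81} = \frac{1}{-243} = - \frac{1}{243}$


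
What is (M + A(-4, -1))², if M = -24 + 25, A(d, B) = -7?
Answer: 36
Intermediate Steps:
M = 1
(M + A(-4, -1))² = (1 - 7)² = (-6)² = 36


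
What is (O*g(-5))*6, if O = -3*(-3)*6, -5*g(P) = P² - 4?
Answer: -6804/5 ≈ -1360.8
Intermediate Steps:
g(P) = ⅘ - P²/5 (g(P) = -(P² - 4)/5 = -(-4 + P²)/5 = ⅘ - P²/5)
O = 54 (O = 9*6 = 54)
(O*g(-5))*6 = (54*(⅘ - ⅕*(-5)²))*6 = (54*(⅘ - ⅕*25))*6 = (54*(⅘ - 5))*6 = (54*(-21/5))*6 = -1134/5*6 = -6804/5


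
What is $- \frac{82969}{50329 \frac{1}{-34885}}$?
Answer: $\frac{2894373565}{50329} \approx 57509.0$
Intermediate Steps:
$- \frac{82969}{50329 \frac{1}{-34885}} = - \frac{82969}{50329 \left(- \frac{1}{34885}\right)} = - \frac{82969}{- \frac{50329}{34885}} = \left(-82969\right) \left(- \frac{34885}{50329}\right) = \frac{2894373565}{50329}$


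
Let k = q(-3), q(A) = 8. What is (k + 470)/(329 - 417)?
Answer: -239/44 ≈ -5.4318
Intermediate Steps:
k = 8
(k + 470)/(329 - 417) = (8 + 470)/(329 - 417) = 478/(-88) = 478*(-1/88) = -239/44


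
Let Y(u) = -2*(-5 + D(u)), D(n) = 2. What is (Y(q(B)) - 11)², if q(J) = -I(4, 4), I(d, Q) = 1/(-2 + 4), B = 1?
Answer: 25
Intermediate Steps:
I(d, Q) = ½ (I(d, Q) = 1/2 = ½)
q(J) = -½ (q(J) = -1*½ = -½)
Y(u) = 6 (Y(u) = -2*(-5 + 2) = -2*(-3) = 6)
(Y(q(B)) - 11)² = (6 - 11)² = (-5)² = 25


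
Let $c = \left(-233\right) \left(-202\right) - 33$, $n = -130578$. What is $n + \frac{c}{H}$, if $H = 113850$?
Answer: $- \frac{14866258267}{113850} \approx -1.3058 \cdot 10^{5}$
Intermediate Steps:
$c = 47033$ ($c = 47066 - 33 = 47033$)
$n + \frac{c}{H} = -130578 + \frac{47033}{113850} = - \frac{14866258267}{113850}$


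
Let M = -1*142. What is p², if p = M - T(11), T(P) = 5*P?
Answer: 38809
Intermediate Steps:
M = -142
p = -197 (p = -142 - 5*11 = -142 - 1*55 = -142 - 55 = -197)
p² = (-197)² = 38809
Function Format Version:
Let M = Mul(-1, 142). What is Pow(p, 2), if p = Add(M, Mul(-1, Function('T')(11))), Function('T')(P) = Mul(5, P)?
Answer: 38809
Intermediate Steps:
M = -142
p = -197 (p = Add(-142, Mul(-1, Mul(5, 11))) = Add(-142, Mul(-1, 55)) = Add(-142, -55) = -197)
Pow(p, 2) = Pow(-197, 2) = 38809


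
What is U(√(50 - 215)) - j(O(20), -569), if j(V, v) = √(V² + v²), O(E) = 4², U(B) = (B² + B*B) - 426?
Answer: -756 - √324017 ≈ -1325.2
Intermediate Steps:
U(B) = -426 + 2*B² (U(B) = (B² + B²) - 426 = 2*B² - 426 = -426 + 2*B²)
O(E) = 16
U(√(50 - 215)) - j(O(20), -569) = (-426 + 2*(√(50 - 215))²) - √(16² + (-569)²) = (-426 + 2*(√(-165))²) - √(256 + 323761) = (-426 + 2*(I*√165)²) - √324017 = (-426 + 2*(-165)) - √324017 = (-426 - 330) - √324017 = -756 - √324017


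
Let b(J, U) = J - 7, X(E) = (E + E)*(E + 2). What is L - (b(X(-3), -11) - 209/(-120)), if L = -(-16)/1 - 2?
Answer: 1591/120 ≈ 13.258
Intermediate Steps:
X(E) = 2*E*(2 + E) (X(E) = (2*E)*(2 + E) = 2*E*(2 + E))
b(J, U) = -7 + J
L = 14 (L = -(-16) - 2 = -8*(-2) - 2 = 16 - 2 = 14)
L - (b(X(-3), -11) - 209/(-120)) = 14 - ((-7 + 2*(-3)*(2 - 3)) - 209/(-120)) = 14 - ((-7 + 2*(-3)*(-1)) - 209*(-1/120)) = 14 - ((-7 + 6) + 209/120) = 14 - (-1 + 209/120) = 14 - 1*89/120 = 14 - 89/120 = 1591/120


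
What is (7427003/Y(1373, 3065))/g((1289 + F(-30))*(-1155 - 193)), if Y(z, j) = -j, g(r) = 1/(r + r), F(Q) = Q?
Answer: 25209208910792/3065 ≈ 8.2249e+9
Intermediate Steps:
g(r) = 1/(2*r)
(7427003/Y(1373, 3065))/g((1289 + F(-30))*(-1155 - 193)) = (7427003/((-1*3065)))/((1/(2*(((1289 - 30)*(-1155 - 193)))))) = (7427003/(-3065))/((1/(2*((1259*(-1348)))))) = (7427003*(-1/3065))/(((½)/(-1697132))) = -7427003/(3065*((½)*(-1/1697132))) = -7427003/(3065*(-1/3394264)) = -7427003/3065*(-3394264) = 25209208910792/3065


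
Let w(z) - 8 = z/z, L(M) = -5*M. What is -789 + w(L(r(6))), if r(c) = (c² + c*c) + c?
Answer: -780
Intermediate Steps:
r(c) = c + 2*c² (r(c) = (c² + c²) + c = 2*c² + c = c + 2*c²)
w(z) = 9 (w(z) = 8 + z/z = 8 + 1 = 9)
-789 + w(L(r(6))) = -789 + 9 = -780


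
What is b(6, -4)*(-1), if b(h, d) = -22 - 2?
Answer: 24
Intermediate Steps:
b(h, d) = -24
b(6, -4)*(-1) = -24*(-1) = 24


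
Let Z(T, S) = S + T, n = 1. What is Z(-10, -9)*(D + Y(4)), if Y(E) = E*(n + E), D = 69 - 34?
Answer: -1045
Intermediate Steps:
D = 35
Y(E) = E*(1 + E)
Z(-10, -9)*(D + Y(4)) = (-9 - 10)*(35 + 4*(1 + 4)) = -19*(35 + 4*5) = -19*(35 + 20) = -19*55 = -1045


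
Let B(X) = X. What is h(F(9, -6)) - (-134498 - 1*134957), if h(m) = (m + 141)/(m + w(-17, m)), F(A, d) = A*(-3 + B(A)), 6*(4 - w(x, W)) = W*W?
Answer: 115326545/428 ≈ 2.6945e+5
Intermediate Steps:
w(x, W) = 4 - W²/6 (w(x, W) = 4 - W*W/6 = 4 - W²/6)
F(A, d) = A*(-3 + A)
h(m) = (141 + m)/(4 + m - m²/6) (h(m) = (m + 141)/(m + (4 - m²/6)) = (141 + m)/(4 + m - m²/6))
h(F(9, -6)) - (-134498 - 1*134957) = 6*(141 + 9*(-3 + 9))/(24 - (9*(-3 + 9))² + 6*(9*(-3 + 9))) - (-134498 - 1*134957) = 6*(141 + 9*6)/(24 - (9*6)² + 6*(9*6)) - (-134498 - 134957) = 6*(141 + 54)/(24 - 1*54² + 6*54) - 1*(-269455) = 6*195/(24 - 1*2916 + 324) + 269455 = 6*195/(24 - 2916 + 324) + 269455 = 6*195/(-2568) + 269455 = 6*(-1/2568)*195 + 269455 = -195/428 + 269455 = 115326545/428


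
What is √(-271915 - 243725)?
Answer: 2*I*√128910 ≈ 718.08*I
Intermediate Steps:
√(-271915 - 243725) = √(-515640) = 2*I*√128910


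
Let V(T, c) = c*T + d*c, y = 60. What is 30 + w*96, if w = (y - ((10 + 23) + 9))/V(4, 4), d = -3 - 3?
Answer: -186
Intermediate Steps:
d = -6
V(T, c) = -6*c + T*c (V(T, c) = c*T - 6*c = T*c - 6*c = -6*c + T*c)
w = -9/4 (w = (60 - ((10 + 23) + 9))/((4*(-6 + 4))) = (60 - (33 + 9))/((4*(-2))) = (60 - 1*42)/(-8) = (60 - 42)*(-1/8) = 18*(-1/8) = -9/4 ≈ -2.2500)
30 + w*96 = 30 - 9/4*96 = 30 - 216 = -186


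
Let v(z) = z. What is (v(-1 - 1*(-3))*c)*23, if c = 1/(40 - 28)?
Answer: 23/6 ≈ 3.8333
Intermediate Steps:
c = 1/12 ≈ 0.083333
(v(-1 - 1*(-3))*c)*23 = ((-1 - 1*(-3))*(1/12))*23 = ((-1 + 3)*(1/12))*23 = (2*(1/12))*23 = (⅙)*23 = 23/6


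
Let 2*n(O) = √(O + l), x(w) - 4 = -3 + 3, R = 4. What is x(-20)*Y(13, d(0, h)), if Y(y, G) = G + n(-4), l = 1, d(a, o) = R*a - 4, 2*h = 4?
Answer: -16 + 2*I*√3 ≈ -16.0 + 3.4641*I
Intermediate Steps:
x(w) = 4 (x(w) = 4 + (-3 + 3) = 4 + 0 = 4)
h = 2 (h = (½)*4 = 2)
d(a, o) = -4 + 4*a (d(a, o) = 4*a - 4 = -4 + 4*a)
n(O) = √(1 + O)/2 (n(O) = √(O + 1)/2 = √(1 + O)/2)
Y(y, G) = G + I*√3/2 (Y(y, G) = G + √(1 - 4)/2 = G + √(-3)/2 = G + (I*√3)/2 = G + I*√3/2)
x(-20)*Y(13, d(0, h)) = 4*((-4 + 4*0) + I*√3/2) = 4*((-4 + 0) + I*√3/2) = 4*(-4 + I*√3/2) = -16 + 2*I*√3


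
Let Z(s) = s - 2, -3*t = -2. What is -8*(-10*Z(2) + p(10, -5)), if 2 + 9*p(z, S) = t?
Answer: 32/27 ≈ 1.1852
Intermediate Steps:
t = ⅔ (t = -⅓*(-2) = ⅔ ≈ 0.66667)
Z(s) = -2 + s
p(z, S) = -4/27 (p(z, S) = -2/9 + (⅑)*(⅔) = -2/9 + 2/27 = -4/27)
-8*(-10*Z(2) + p(10, -5)) = -8*(-10*(-2 + 2) - 4/27) = -8*(-10*0 - 4/27) = -8*(0 - 4/27) = -8*(-4/27) = 32/27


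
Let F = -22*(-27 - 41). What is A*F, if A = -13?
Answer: -19448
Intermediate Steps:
F = 1496 (F = -22*(-68) = 1496)
A*F = -13*1496 = -19448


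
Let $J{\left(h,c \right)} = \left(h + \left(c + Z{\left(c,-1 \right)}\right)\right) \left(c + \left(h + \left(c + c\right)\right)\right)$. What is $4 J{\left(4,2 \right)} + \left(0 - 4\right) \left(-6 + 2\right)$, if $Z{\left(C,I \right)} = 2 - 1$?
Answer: $296$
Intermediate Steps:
$Z{\left(C,I \right)} = 1$
$J{\left(h,c \right)} = \left(h + 3 c\right) \left(1 + c + h\right)$ ($J{\left(h,c \right)} = \left(h + \left(c + 1\right)\right) \left(c + \left(h + \left(c + c\right)\right)\right) = \left(h + \left(1 + c\right)\right) \left(c + \left(h + 2 c\right)\right) = \left(1 + c + h\right) \left(h + 3 c\right) = \left(h + 3 c\right) \left(1 + c + h\right)$)
$4 J{\left(4,2 \right)} + \left(0 - 4\right) \left(-6 + 2\right) = 4 \left(4 + 4^{2} + 3 \cdot 2 + 3 \cdot 2^{2} + 4 \cdot 2 \cdot 4\right) + \left(0 - 4\right) \left(-6 + 2\right) = 4 \left(4 + 16 + 6 + 3 \cdot 4 + 32\right) - -16 = 4 \left(4 + 16 + 6 + 12 + 32\right) + 16 = 4 \cdot 70 + 16 = 280 + 16 = 296$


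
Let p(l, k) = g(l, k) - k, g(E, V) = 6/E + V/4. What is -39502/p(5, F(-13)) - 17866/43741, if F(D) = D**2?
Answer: 1113299294/3543021 ≈ 314.22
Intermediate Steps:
g(E, V) = 6/E + V/4 (g(E, V) = 6/E + V*(1/4) = 6/E + V/4)
p(l, k) = 6/l - 3*k/4 (p(l, k) = (6/l + k/4) - k = 6/l - 3*k/4)
-39502/p(5, F(-13)) - 17866/43741 = -39502/(6/5 - 3/4*(-13)**2) - 17866/43741 = -39502/(6*(1/5) - 3/4*169) - 17866*1/43741 = -39502/(6/5 - 507/4) - 17866/43741 = -39502/(-2511/20) - 17866/43741 = -39502*(-20/2511) - 17866/43741 = 790040/2511 - 17866/43741 = 1113299294/3543021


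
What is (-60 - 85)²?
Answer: 21025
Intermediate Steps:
(-60 - 85)² = (-145)² = 21025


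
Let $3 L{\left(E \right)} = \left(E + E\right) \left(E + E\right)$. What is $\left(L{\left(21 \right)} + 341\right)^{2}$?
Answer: $863041$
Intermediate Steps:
$L{\left(E \right)} = \frac{4 E^{2}}{3}$ ($L{\left(E \right)} = \frac{\left(E + E\right) \left(E + E\right)}{3} = \frac{2 E 2 E}{3} = \frac{4 E^{2}}{3}$)
$\left(L{\left(21 \right)} + 341\right)^{2} = \left(\frac{4 \cdot 21^{2}}{3} + 341\right)^{2} = \left(\frac{4}{3} \cdot 441 + 341\right)^{2} = \left(588 + 341\right)^{2} = 929^{2} = 863041$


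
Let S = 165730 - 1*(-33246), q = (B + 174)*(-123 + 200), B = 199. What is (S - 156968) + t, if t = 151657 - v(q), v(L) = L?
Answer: 164944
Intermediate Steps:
q = 28721 (q = (199 + 174)*(-123 + 200) = 373*77 = 28721)
S = 198976 (S = 165730 + 33246 = 198976)
t = 122936 (t = 151657 - 1*28721 = 151657 - 28721 = 122936)
(S - 156968) + t = (198976 - 156968) + 122936 = 42008 + 122936 = 164944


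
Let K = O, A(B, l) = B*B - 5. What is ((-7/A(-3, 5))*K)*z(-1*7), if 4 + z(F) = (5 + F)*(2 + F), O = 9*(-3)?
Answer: 567/2 ≈ 283.50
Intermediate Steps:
A(B, l) = -5 + B**2 (A(B, l) = B**2 - 5 = -5 + B**2)
O = -27
K = -27
z(F) = -4 + (2 + F)*(5 + F) (z(F) = -4 + (5 + F)*(2 + F) = -4 + (2 + F)*(5 + F))
((-7/A(-3, 5))*K)*z(-1*7) = (-7/(-5 + (-3)**2)*(-27))*(6 + (-1*7)**2 + 7*(-1*7)) = (-7/(-5 + 9)*(-27))*(6 + (-7)**2 + 7*(-7)) = (-7/4*(-27))*(6 + 49 - 49) = (-7*1/4*(-27))*6 = -7/4*(-27)*6 = (189/4)*6 = 567/2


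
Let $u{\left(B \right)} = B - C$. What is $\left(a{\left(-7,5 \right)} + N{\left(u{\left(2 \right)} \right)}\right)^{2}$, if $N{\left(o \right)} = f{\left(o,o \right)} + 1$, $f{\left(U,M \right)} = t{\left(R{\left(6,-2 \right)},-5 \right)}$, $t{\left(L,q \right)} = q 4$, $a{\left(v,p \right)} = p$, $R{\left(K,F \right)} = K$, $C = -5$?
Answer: $196$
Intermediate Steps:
$t{\left(L,q \right)} = 4 q$
$f{\left(U,M \right)} = -20$ ($f{\left(U,M \right)} = 4 \left(-5\right) = -20$)
$u{\left(B \right)} = 5 + B$ ($u{\left(B \right)} = B - -5 = B + 5 = 5 + B$)
$N{\left(o \right)} = -19$ ($N{\left(o \right)} = -20 + 1 = -19$)
$\left(a{\left(-7,5 \right)} + N{\left(u{\left(2 \right)} \right)}\right)^{2} = \left(5 - 19\right)^{2} = \left(-14\right)^{2} = 196$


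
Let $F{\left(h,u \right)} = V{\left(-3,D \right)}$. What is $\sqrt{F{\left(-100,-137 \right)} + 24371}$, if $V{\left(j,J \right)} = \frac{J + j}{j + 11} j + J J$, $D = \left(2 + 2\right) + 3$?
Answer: $\frac{\sqrt{97674}}{2} \approx 156.26$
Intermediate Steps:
$D = 7$ ($D = 4 + 3 = 7$)
$V{\left(j,J \right)} = J^{2} + \frac{j \left(J + j\right)}{11 + j}$ ($V{\left(j,J \right)} = \frac{J + j}{11 + j} j + J^{2} = \frac{j \left(J + j\right)}{11 + j} + J^{2} = J^{2} + \frac{j \left(J + j\right)}{11 + j}$)
$F{\left(h,u \right)} = \frac{95}{2}$ ($F{\left(h,u \right)} = \frac{\left(-3\right)^{2} + 11 \cdot 7^{2} + 7 \left(-3\right) - 3 \cdot 7^{2}}{11 - 3} = \frac{9 + 11 \cdot 49 - 21 - 147}{8} = \frac{9 + 539 - 21 - 147}{8} = \frac{1}{8} \cdot 380 = \frac{95}{2}$)
$\sqrt{F{\left(-100,-137 \right)} + 24371} = \sqrt{\frac{95}{2} + 24371} = \sqrt{\frac{48837}{2}} = \frac{\sqrt{97674}}{2}$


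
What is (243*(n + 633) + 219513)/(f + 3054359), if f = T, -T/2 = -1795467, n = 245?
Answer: 432867/6645293 ≈ 0.065139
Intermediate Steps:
T = 3590934 (T = -2*(-1795467) = 3590934)
f = 3590934
(243*(n + 633) + 219513)/(f + 3054359) = (243*(245 + 633) + 219513)/(3590934 + 3054359) = (243*878 + 219513)/6645293 = (213354 + 219513)*(1/6645293) = 432867*(1/6645293) = 432867/6645293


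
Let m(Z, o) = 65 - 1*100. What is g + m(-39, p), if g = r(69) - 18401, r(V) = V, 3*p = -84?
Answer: -18367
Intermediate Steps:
p = -28 (p = (⅓)*(-84) = -28)
m(Z, o) = -35 (m(Z, o) = 65 - 100 = -35)
g = -18332 (g = 69 - 18401 = -18332)
g + m(-39, p) = -18332 - 35 = -18367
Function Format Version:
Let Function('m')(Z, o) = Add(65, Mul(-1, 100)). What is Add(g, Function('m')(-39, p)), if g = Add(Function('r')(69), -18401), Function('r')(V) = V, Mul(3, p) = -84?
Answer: -18367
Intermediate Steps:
p = -28 (p = Mul(Rational(1, 3), -84) = -28)
Function('m')(Z, o) = -35 (Function('m')(Z, o) = Add(65, -100) = -35)
g = -18332 (g = Add(69, -18401) = -18332)
Add(g, Function('m')(-39, p)) = Add(-18332, -35) = -18367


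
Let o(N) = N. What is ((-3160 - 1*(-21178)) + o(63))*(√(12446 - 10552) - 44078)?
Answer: -796974318 + 18081*√1894 ≈ -7.9619e+8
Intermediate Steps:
((-3160 - 1*(-21178)) + o(63))*(√(12446 - 10552) - 44078) = ((-3160 - 1*(-21178)) + 63)*(√(12446 - 10552) - 44078) = ((-3160 + 21178) + 63)*(√1894 - 44078) = (18018 + 63)*(-44078 + √1894) = 18081*(-44078 + √1894) = -796974318 + 18081*√1894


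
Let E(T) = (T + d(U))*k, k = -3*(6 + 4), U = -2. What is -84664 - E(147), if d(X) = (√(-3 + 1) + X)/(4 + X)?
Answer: -80284 + 15*I*√2 ≈ -80284.0 + 21.213*I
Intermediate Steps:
k = -30 (k = -3*10 = -30)
d(X) = (X + I*√2)/(4 + X) (d(X) = (√(-2) + X)/(4 + X) = (I*√2 + X)/(4 + X) = (X + I*√2)/(4 + X))
E(T) = 30 - 30*T - 15*I*√2 (E(T) = (T + (-2 + I*√2)/(4 - 2))*(-30) = (T + (-2 + I*√2)/2)*(-30) = (T + (-1 + I*√2/2))*(-30) = (-1 + T + I*√2/2)*(-30) = 30 - 30*T - 15*I*√2)
-84664 - E(147) = -84664 - (30 - 30*147 - 15*I*√2) = -84664 - (30 - 4410 - 15*I*√2) = -84664 - (-4380 - 15*I*√2) = -84664 + (4380 + 15*I*√2) = -80284 + 15*I*√2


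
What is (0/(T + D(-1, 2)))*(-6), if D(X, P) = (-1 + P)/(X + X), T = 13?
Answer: 0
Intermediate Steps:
D(X, P) = (-1 + P)/(2*X) (D(X, P) = (-1 + P)/((2*X)) = (-1 + P)*(1/(2*X)) = (-1 + P)/(2*X))
(0/(T + D(-1, 2)))*(-6) = (0/(13 + (1/2)*(-1 + 2)/(-1)))*(-6) = (0/(13 + (1/2)*(-1)*1))*(-6) = (0/(13 - 1/2))*(-6) = (0/(25/2))*(-6) = ((2/25)*0)*(-6) = 0*(-6) = 0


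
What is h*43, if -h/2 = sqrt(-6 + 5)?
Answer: -86*I ≈ -86.0*I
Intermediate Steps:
h = -2*I (h = -2*sqrt(-6 + 5) = -2*I ≈ -2.0*I)
h*43 = -2*I*43 = -86*I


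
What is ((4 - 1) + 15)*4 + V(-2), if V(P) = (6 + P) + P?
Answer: 74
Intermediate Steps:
V(P) = 6 + 2*P
((4 - 1) + 15)*4 + V(-2) = ((4 - 1) + 15)*4 + (6 + 2*(-2)) = (3 + 15)*4 + (6 - 4) = 18*4 + 2 = 72 + 2 = 74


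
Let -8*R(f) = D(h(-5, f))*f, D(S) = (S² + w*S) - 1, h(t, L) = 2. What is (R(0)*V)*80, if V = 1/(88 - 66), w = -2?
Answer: 0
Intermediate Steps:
V = 1/22 ≈ 0.045455
D(S) = -1 + S² - 2*S (D(S) = (S² - 2*S) - 1 = -1 + S² - 2*S)
R(f) = f/8 (R(f) = -(-1 + 2² - 2*2)*f/8 = -(-1 + 4 - 4)*f/8 = -(-1)*f/8 = f/8)
(R(0)*V)*80 = (((⅛)*0)*(1/22))*80 = (0*(1/22))*80 = 0*80 = 0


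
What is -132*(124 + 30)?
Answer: -20328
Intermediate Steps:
-132*(124 + 30) = -132*154 = -20328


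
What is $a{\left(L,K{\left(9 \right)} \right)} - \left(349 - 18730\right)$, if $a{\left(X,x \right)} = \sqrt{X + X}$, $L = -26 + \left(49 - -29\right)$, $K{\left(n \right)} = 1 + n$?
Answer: $18381 + 2 \sqrt{26} \approx 18391.0$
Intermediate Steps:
$L = 52$ ($L = -26 + \left(49 + 29\right) = -26 + 78 = 52$)
$a{\left(X,x \right)} = \sqrt{2} \sqrt{X}$ ($a{\left(X,x \right)} = \sqrt{2 X} = \sqrt{2} \sqrt{X}$)
$a{\left(L,K{\left(9 \right)} \right)} - \left(349 - 18730\right) = \sqrt{2} \sqrt{52} - \left(349 - 18730\right) = \sqrt{2} \cdot 2 \sqrt{13} - -18381 = 2 \sqrt{26} + 18381 = 18381 + 2 \sqrt{26}$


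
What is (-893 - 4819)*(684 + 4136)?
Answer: -27531840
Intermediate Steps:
(-893 - 4819)*(684 + 4136) = -5712*4820 = -27531840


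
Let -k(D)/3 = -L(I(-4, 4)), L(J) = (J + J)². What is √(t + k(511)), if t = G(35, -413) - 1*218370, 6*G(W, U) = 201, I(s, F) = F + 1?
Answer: I*√872146/2 ≈ 466.94*I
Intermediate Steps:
I(s, F) = 1 + F
G(W, U) = 67/2 (G(W, U) = (⅙)*201 = 67/2)
L(J) = 4*J² (L(J) = (2*J)² = 4*J²)
t = -436673/2 (t = 67/2 - 1*218370 = 67/2 - 218370 = -436673/2 ≈ -2.1834e+5)
k(D) = 300 (k(D) = -(-3)*4*(1 + 4)² = -(-3)*4*5² = -(-3)*4*25 = -(-3)*100 = -3*(-100) = 300)
√(t + k(511)) = √(-436673/2 + 300) = √(-436073/2) = I*√872146/2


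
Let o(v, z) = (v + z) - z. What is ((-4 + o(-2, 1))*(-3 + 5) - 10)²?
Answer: 484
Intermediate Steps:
o(v, z) = v
((-4 + o(-2, 1))*(-3 + 5) - 10)² = ((-4 - 2)*(-3 + 5) - 10)² = (-6*2 - 10)² = (-12 - 10)² = (-22)² = 484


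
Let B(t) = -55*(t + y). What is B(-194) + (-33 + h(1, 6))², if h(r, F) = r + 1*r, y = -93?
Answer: 16746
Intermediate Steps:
B(t) = 5115 - 55*t (B(t) = -55*(t - 93) = -55*(-93 + t) = 5115 - 55*t)
h(r, F) = 2*r (h(r, F) = r + r = 2*r)
B(-194) + (-33 + h(1, 6))² = (5115 - 55*(-194)) + (-33 + 2*1)² = (5115 + 10670) + (-33 + 2)² = 15785 + (-31)² = 15785 + 961 = 16746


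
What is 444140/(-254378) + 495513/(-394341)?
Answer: -50198369609/16718612483 ≈ -3.0025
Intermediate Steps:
444140/(-254378) + 495513/(-394341) = 444140*(-1/254378) + 495513*(-1/394341) = -222070/127189 - 165171/131447 = -50198369609/16718612483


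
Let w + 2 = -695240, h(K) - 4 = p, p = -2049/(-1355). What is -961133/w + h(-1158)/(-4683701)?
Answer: 554522141460747/401117650601810 ≈ 1.3824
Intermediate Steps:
p = 2049/1355 (p = -2049*(-1/1355) = 2049/1355 ≈ 1.5122)
h(K) = 7469/1355 (h(K) = 4 + 2049/1355 = 7469/1355)
w = -695242 (w = -2 - 695240 = -695242)
-961133/w + h(-1158)/(-4683701) = -961133/(-695242) + (7469/1355)/(-4683701) = -961133*(-1/695242) + (7469/1355)*(-1/4683701) = 961133/695242 - 679/576946805 = 554522141460747/401117650601810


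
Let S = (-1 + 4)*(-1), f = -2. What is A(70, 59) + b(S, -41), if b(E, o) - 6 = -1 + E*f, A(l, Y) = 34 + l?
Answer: 115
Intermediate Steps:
S = -3 (S = 3*(-1) = -3)
b(E, o) = 5 - 2*E (b(E, o) = 6 + (-1 + E*(-2)) = 6 + (-1 - 2*E) = 5 - 2*E)
A(70, 59) + b(S, -41) = (34 + 70) + (5 - 2*(-3)) = 104 + (5 + 6) = 104 + 11 = 115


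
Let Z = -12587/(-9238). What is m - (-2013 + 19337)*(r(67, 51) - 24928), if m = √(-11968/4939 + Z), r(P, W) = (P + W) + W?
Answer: 428924916 + I*√18248025273422/4147862 ≈ 4.2892e+8 + 1.0299*I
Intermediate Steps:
r(P, W) = P + 2*W
Z = 12587/9238 (Z = -12587*(-1/9238) = 12587/9238 ≈ 1.3625)
m = I*√18248025273422/4147862 (m = √(-11968/4939 + 12587/9238) = √(-11968*1/4939 + 12587/9238) = √(-1088/449 + 12587/9238) = √(-4399381/4147862) = I*√18248025273422/4147862 ≈ 1.0299*I)
m - (-2013 + 19337)*(r(67, 51) - 24928) = I*√18248025273422/4147862 - (-2013 + 19337)*((67 + 2*51) - 24928) = I*√18248025273422/4147862 - 17324*((67 + 102) - 24928) = I*√18248025273422/4147862 - 17324*(169 - 24928) = I*√18248025273422/4147862 - 17324*(-24759) = I*√18248025273422/4147862 - 1*(-428924916) = I*√18248025273422/4147862 + 428924916 = 428924916 + I*√18248025273422/4147862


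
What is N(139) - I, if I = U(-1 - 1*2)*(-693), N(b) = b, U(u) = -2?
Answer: -1247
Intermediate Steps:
I = 1386 (I = -2*(-693) = 1386)
N(139) - I = 139 - 1*1386 = 139 - 1386 = -1247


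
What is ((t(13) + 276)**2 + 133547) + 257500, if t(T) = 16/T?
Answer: 79075759/169 ≈ 4.6790e+5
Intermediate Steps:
((t(13) + 276)**2 + 133547) + 257500 = ((16/13 + 276)**2 + 133547) + 257500 = ((3604/13)**2 + 133547) + 257500 = (12988816/169 + 133547) + 257500 = 35558259/169 + 257500 = 79075759/169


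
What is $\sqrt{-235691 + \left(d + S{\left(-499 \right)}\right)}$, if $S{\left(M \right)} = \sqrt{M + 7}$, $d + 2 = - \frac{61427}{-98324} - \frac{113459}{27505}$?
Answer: $\frac{\sqrt{-430958566071851362475105 + 3656894061129312200 i \sqrt{123}}}{1352200810} \approx 0.022844 + 485.49 i$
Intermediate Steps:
$d = - \frac{14874996321}{2704401620}$ ($d = -2 - \left(- \frac{61427}{98324} + \frac{113459}{27505}\right) = -2 - \frac{9466193081}{2704401620} = - \frac{14874996321}{2704401620} \approx -5.5003$)
$S{\left(M \right)} = \sqrt{7 + M}$
$\sqrt{-235691 + \left(d + S{\left(-499 \right)}\right)} = \sqrt{-235691 - \left(\frac{14874996321}{2704401620} - \sqrt{7 - 499}\right)} = \sqrt{-235691 - \left(\frac{14874996321}{2704401620} - \sqrt{-492}\right)} = \sqrt{-235691 - \left(\frac{14874996321}{2704401620} - 2 i \sqrt{123}\right)} = \sqrt{- \frac{637417997215741}{2704401620} + 2 i \sqrt{123}}$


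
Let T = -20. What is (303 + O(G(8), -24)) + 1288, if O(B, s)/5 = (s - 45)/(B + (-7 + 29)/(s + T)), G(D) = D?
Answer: 1545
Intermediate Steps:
O(B, s) = 5*(-45 + s)/(B + 22/(-20 + s)) (O(B, s) = 5*((s - 45)/(B + (-7 + 29)/(s - 20))) = 5*((-45 + s)/(B + 22/(-20 + s))) = 5*(-45 + s)/(B + 22/(-20 + s)))
(303 + O(G(8), -24)) + 1288 = (303 + 5*(900 + (-24)² - 65*(-24))/(22 - 20*8 + 8*(-24))) + 1288 = (303 + 5*(900 + 576 + 1560)/(22 - 160 - 192)) + 1288 = (303 + 5*3036/(-330)) + 1288 = (303 + 5*(-1/330)*3036) + 1288 = (303 - 46) + 1288 = 257 + 1288 = 1545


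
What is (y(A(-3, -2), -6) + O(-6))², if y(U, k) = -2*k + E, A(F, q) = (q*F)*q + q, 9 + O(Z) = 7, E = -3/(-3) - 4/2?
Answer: 81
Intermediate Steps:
E = -1 (E = -3*(-⅓) - 4*½ = 1 - 2 = -1)
O(Z) = -2 (O(Z) = -9 + 7 = -2)
A(F, q) = q + F*q² (A(F, q) = (F*q)*q + q = F*q² + q = q + F*q²)
y(U, k) = -1 - 2*k (y(U, k) = -2*k - 1 = -1 - 2*k)
(y(A(-3, -2), -6) + O(-6))² = ((-1 - 2*(-6)) - 2)² = ((-1 + 12) - 2)² = (11 - 2)² = 9² = 81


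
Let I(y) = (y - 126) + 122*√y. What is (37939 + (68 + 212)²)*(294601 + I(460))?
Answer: 34312442965 + 28386716*√115 ≈ 3.4617e+10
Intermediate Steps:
I(y) = -126 + y + 122*√y (I(y) = (-126 + y) + 122*√y = -126 + y + 122*√y)
(37939 + (68 + 212)²)*(294601 + I(460)) = (37939 + (68 + 212)²)*(294601 + (-126 + 460 + 122*√460)) = (37939 + 280²)*(294601 + (-126 + 460 + 122*(2*√115))) = (37939 + 78400)*(294601 + (-126 + 460 + 244*√115)) = 116339*(294601 + (334 + 244*√115)) = 116339*(294935 + 244*√115) = 34312442965 + 28386716*√115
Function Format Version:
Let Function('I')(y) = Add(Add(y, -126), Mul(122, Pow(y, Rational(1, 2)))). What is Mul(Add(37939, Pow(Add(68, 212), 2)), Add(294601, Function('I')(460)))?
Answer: Add(34312442965, Mul(28386716, Pow(115, Rational(1, 2)))) ≈ 3.4617e+10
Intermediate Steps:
Function('I')(y) = Add(-126, y, Mul(122, Pow(y, Rational(1, 2)))) (Function('I')(y) = Add(Add(-126, y), Mul(122, Pow(y, Rational(1, 2)))) = Add(-126, y, Mul(122, Pow(y, Rational(1, 2)))))
Mul(Add(37939, Pow(Add(68, 212), 2)), Add(294601, Function('I')(460))) = Mul(Add(37939, Pow(Add(68, 212), 2)), Add(294601, Add(-126, 460, Mul(122, Pow(460, Rational(1, 2)))))) = Mul(Add(37939, Pow(280, 2)), Add(294601, Add(-126, 460, Mul(122, Mul(2, Pow(115, Rational(1, 2))))))) = Mul(Add(37939, 78400), Add(294601, Add(-126, 460, Mul(244, Pow(115, Rational(1, 2)))))) = Mul(116339, Add(294601, Add(334, Mul(244, Pow(115, Rational(1, 2)))))) = Mul(116339, Add(294935, Mul(244, Pow(115, Rational(1, 2))))) = Add(34312442965, Mul(28386716, Pow(115, Rational(1, 2))))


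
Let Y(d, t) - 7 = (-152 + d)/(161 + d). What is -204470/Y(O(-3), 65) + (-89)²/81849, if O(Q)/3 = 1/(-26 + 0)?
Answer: -1666787766982/49354947 ≈ -33771.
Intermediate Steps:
O(Q) = -3/26 (O(Q) = 3/(-26 + 0) = 3/(-26) = 3*(-1/26) = -3/26)
Y(d, t) = 7 + (-152 + d)/(161 + d)
-204470/Y(O(-3), 65) + (-89)²/81849 = -204470*(161 - 3/26)/(975 + 8*(-3/26)) + (-89)²/81849 = -204470*4183/(26*(975 - 12/13)) + 7921*(1/81849) = -204470/((26/4183)*(12663/13)) + 7921/81849 = -204470/25326/4183 + 7921/81849 = -204470*4183/25326 + 7921/81849 = -61092715/1809 + 7921/81849 = -1666787766982/49354947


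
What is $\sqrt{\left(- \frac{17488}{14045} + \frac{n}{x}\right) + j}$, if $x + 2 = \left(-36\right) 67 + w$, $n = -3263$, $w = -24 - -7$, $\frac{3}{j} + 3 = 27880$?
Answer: $\frac{2 \sqrt{46380061538528190}}{1381444735} \approx 0.31179$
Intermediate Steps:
$j = \frac{3}{27877}$ ($j = \frac{3}{-3 + 27880} = \frac{3}{27877} \approx 0.00010762$)
$w = -17$ ($w = -24 + 7 = -17$)
$x = -2431$ ($x = -2 - 2429 = -2431$)
$\sqrt{\left(- \frac{17488}{14045} + \frac{n}{x}\right) + j} = \sqrt{\left(- \frac{17488}{14045} - \frac{3263}{-2431}\right) + \frac{3}{27877}} = \sqrt{\left(\left(-17488\right) \frac{1}{14045} - - \frac{251}{187}\right) + \frac{3}{27877}} = \sqrt{\left(- \frac{17488}{14045} + \frac{251}{187}\right) + \frac{3}{27877}} = \sqrt{\frac{255039}{2626415} + \frac{3}{27877}} = \sqrt{\frac{7117601448}{73216570955}} = \frac{2 \sqrt{46380061538528190}}{1381444735}$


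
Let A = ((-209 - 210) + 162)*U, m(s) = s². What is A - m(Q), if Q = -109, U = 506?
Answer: -141923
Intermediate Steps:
A = -130042 (A = ((-209 - 210) + 162)*506 = (-419 + 162)*506 = -257*506 = -130042)
A - m(Q) = -130042 - 1*(-109)² = -130042 - 1*11881 = -130042 - 11881 = -141923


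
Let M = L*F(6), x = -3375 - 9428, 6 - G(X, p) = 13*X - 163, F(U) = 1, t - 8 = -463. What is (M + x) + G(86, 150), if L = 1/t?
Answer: -6257161/455 ≈ -13752.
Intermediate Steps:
t = -455 (t = 8 - 463 = -455)
G(X, p) = 169 - 13*X (G(X, p) = 6 - (13*X - 163) = 6 - (-163 + 13*X) = 6 + (163 - 13*X) = 169 - 13*X)
L = -1/455 (L = 1/(-455) = -1/455 ≈ -0.0021978)
x = -12803
M = -1/455 (M = -1/455*1 = -1/455 ≈ -0.0021978)
(M + x) + G(86, 150) = (-1/455 - 12803) + (169 - 13*86) = -5825366/455 + (169 - 1118) = -5825366/455 - 949 = -6257161/455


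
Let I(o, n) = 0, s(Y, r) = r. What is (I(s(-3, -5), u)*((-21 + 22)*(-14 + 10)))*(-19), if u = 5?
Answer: 0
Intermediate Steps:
(I(s(-3, -5), u)*((-21 + 22)*(-14 + 10)))*(-19) = (0*((-21 + 22)*(-14 + 10)))*(-19) = (0*(1*(-4)))*(-19) = (0*(-4))*(-19) = 0*(-19) = 0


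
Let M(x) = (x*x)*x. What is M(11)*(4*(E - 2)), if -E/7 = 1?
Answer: -47916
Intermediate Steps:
E = -7 (E = -7*1 = -7)
M(x) = x**3 (M(x) = x**2*x = x**3)
M(11)*(4*(E - 2)) = 11**3*(4*(-7 - 2)) = 1331*(4*(-9)) = 1331*(-36) = -47916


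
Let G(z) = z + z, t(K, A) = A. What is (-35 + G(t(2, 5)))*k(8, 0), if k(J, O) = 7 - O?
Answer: -175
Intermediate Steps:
G(z) = 2*z
(-35 + G(t(2, 5)))*k(8, 0) = (-35 + 2*5)*(7 - 1*0) = (-35 + 10)*(7 + 0) = -25*7 = -175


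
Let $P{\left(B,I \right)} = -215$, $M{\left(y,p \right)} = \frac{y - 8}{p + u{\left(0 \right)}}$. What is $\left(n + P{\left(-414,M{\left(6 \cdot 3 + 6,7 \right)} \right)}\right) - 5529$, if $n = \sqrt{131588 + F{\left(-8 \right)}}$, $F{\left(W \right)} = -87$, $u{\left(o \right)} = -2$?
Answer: $-5744 + \sqrt{131501} \approx -5381.4$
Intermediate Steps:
$M{\left(y,p \right)} = \frac{-8 + y}{-2 + p}$ ($M{\left(y,p \right)} = \frac{y - 8}{p - 2} = \frac{-8 + y}{-2 + p}$)
$n = \sqrt{131501}$ ($n = \sqrt{131588 - 87} = \sqrt{131501} \approx 362.63$)
$\left(n + P{\left(-414,M{\left(6 \cdot 3 + 6,7 \right)} \right)}\right) - 5529 = \left(\sqrt{131501} - 215\right) - 5529 = \left(-215 + \sqrt{131501}\right) - 5529 = -5744 + \sqrt{131501}$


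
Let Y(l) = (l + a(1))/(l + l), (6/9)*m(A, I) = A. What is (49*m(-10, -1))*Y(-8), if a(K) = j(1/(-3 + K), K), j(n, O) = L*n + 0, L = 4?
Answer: -3675/8 ≈ -459.38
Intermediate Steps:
m(A, I) = 3*A/2
j(n, O) = 4*n (j(n, O) = 4*n + 0 = 4*n)
a(K) = 4/(-3 + K)
Y(l) = (-2 + l)/(2*l) (Y(l) = (l + 4/(-3 + 1))/(l + l) = (l + 4/(-2))/((2*l)) = (l + 4*(-½))*(1/(2*l)) = (l - 2)*(1/(2*l)) = (-2 + l)*(1/(2*l)) = (-2 + l)/(2*l))
(49*m(-10, -1))*Y(-8) = (49*((3/2)*(-10)))*((½)*(-2 - 8)/(-8)) = (49*(-15))*((½)*(-⅛)*(-10)) = -735*5/8 = -3675/8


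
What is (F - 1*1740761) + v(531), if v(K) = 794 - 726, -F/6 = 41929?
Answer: -1992267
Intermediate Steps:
F = -251574 (F = -6*41929 = -251574)
v(K) = 68
(F - 1*1740761) + v(531) = (-251574 - 1*1740761) + 68 = (-251574 - 1740761) + 68 = -1992335 + 68 = -1992267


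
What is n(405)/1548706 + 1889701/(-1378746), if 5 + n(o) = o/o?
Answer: -1463298395945/1067636101338 ≈ -1.3706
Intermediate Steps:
n(o) = -4 (n(o) = -5 + o/o = -5 + 1 = -4)
n(405)/1548706 + 1889701/(-1378746) = -4/1548706 + 1889701/(-1378746) = -4*1/1548706 + 1889701*(-1/1378746) = -2/774353 - 1889701/1378746 = -1463298395945/1067636101338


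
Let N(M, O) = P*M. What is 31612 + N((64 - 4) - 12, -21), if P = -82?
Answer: 27676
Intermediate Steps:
N(M, O) = -82*M
31612 + N((64 - 4) - 12, -21) = 31612 - 82*((64 - 4) - 12) = 31612 - 82*(60 - 12) = 31612 - 82*48 = 31612 - 3936 = 27676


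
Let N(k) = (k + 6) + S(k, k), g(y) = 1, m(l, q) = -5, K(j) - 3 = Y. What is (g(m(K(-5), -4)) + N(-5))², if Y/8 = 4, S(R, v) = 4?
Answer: 36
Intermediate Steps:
Y = 32 (Y = 8*4 = 32)
K(j) = 35 (K(j) = 3 + 32 = 35)
N(k) = 10 + k (N(k) = (k + 6) + 4 = (6 + k) + 4 = 10 + k)
(g(m(K(-5), -4)) + N(-5))² = (1 + (10 - 5))² = (1 + 5)² = 6² = 36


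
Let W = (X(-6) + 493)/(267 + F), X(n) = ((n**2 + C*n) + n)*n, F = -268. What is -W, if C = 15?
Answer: 853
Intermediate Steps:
X(n) = n*(n**2 + 16*n) (X(n) = ((n**2 + 15*n) + n)*n = (n**2 + 16*n)*n = n*(n**2 + 16*n))
W = -853 (W = ((-6)**2*(16 - 6) + 493)/(267 - 268) = (36*10 + 493)/(-1) = (360 + 493)*(-1) = 853*(-1) = -853)
-W = -1*(-853) = 853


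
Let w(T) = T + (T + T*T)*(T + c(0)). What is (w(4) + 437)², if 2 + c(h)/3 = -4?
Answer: 25921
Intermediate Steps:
c(h) = -18 (c(h) = -6 + 3*(-4) = -6 - 12 = -18)
w(T) = T + (-18 + T)*(T + T²) (w(T) = T + (T + T*T)*(T - 18) = T + (T + T²)*(-18 + T) = T + (-18 + T)*(T + T²))
(w(4) + 437)² = (4*(-17 + 4² - 17*4) + 437)² = (4*(-17 + 16 - 68) + 437)² = (4*(-69) + 437)² = (-276 + 437)² = 161² = 25921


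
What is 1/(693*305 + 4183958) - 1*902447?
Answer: -3966546055380/4395323 ≈ -9.0245e+5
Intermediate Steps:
1/(693*305 + 4183958) - 1*902447 = 1/(211365 + 4183958) - 902447 = 1/4395323 - 902447 = -3966546055380/4395323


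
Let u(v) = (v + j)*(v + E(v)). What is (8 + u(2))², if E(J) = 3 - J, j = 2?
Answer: 400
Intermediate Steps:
u(v) = 6 + 3*v (u(v) = (v + 2)*(v + (3 - v)) = (2 + v)*3 = 6 + 3*v)
(8 + u(2))² = (8 + (6 + 3*2))² = (8 + (6 + 6))² = (8 + 12)² = 20² = 400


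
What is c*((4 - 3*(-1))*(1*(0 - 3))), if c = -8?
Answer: 168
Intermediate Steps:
c*((4 - 3*(-1))*(1*(0 - 3))) = -8*(4 - 3*(-1))*1*(0 - 3) = -8*(4 + 3)*1*(-3) = -56*(-3) = -8*(-21) = 168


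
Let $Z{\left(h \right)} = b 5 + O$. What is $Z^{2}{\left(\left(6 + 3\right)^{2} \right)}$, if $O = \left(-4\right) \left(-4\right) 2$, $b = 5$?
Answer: $3249$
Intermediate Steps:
$O = 32$ ($O = 16 \cdot 2 = 32$)
$Z{\left(h \right)} = 57$ ($Z{\left(h \right)} = 5 \cdot 5 + 32 = 25 + 32 = 57$)
$Z^{2}{\left(\left(6 + 3\right)^{2} \right)} = 57^{2} = 3249$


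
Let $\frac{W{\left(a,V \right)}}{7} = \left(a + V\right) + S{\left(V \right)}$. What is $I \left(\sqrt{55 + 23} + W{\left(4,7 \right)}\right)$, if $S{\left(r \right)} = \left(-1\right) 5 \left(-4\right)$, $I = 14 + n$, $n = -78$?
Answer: $-13888 - 64 \sqrt{78} \approx -14453.0$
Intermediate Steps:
$I = -64$ ($I = 14 - 78 = -64$)
$S{\left(r \right)} = 20$ ($S{\left(r \right)} = \left(-5\right) \left(-4\right) = 20$)
$W{\left(a,V \right)} = 140 + 7 V + 7 a$ ($W{\left(a,V \right)} = 7 \left(\left(a + V\right) + 20\right) = 7 \left(\left(V + a\right) + 20\right) = 7 \left(20 + V + a\right) = 140 + 7 V + 7 a$)
$I \left(\sqrt{55 + 23} + W{\left(4,7 \right)}\right) = - 64 \left(\sqrt{55 + 23} + \left(140 + 7 \cdot 7 + 7 \cdot 4\right)\right) = - 64 \left(\sqrt{78} + \left(140 + 49 + 28\right)\right) = - 64 \left(\sqrt{78} + 217\right) = - 64 \left(217 + \sqrt{78}\right) = -13888 - 64 \sqrt{78}$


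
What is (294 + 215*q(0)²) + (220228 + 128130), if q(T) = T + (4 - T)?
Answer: 352092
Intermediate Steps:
q(T) = 4
(294 + 215*q(0)²) + (220228 + 128130) = (294 + 215*4²) + (220228 + 128130) = (294 + 215*16) + 348358 = (294 + 3440) + 348358 = 3734 + 348358 = 352092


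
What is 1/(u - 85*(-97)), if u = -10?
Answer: 1/8235 ≈ 0.00012143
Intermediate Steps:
1/(u - 85*(-97)) = 1/(-10 - 85*(-97)) = 1/(-10 + 8245) = 1/8235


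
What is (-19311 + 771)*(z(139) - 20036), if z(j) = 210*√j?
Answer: 371467440 - 3893400*√139 ≈ 3.2556e+8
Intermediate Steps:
(-19311 + 771)*(z(139) - 20036) = (-19311 + 771)*(210*√139 - 20036) = -18540*(-20036 + 210*√139) = 371467440 - 3893400*√139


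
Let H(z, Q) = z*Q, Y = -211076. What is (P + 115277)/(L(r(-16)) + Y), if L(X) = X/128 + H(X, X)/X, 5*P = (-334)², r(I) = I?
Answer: -5503528/8443685 ≈ -0.65179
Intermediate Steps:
H(z, Q) = Q*z
P = 111556/5 (P = (⅕)*(-334)² = (⅕)*111556 = 111556/5 ≈ 22311.)
L(X) = 129*X/128 (L(X) = X/128 + (X*X)/X = X*(1/128) + X²/X = X/128 + X = 129*X/128)
(P + 115277)/(L(r(-16)) + Y) = (111556/5 + 115277)/((129/128)*(-16) - 211076) = 687941/(5*(-129/8 - 211076)) = 687941/(5*(-1688737/8)) = (687941/5)*(-8/1688737) = -5503528/8443685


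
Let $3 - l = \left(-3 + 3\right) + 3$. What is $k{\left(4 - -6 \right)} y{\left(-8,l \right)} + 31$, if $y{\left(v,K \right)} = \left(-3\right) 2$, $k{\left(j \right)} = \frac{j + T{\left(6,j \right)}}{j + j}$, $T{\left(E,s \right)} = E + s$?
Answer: $\frac{116}{5} \approx 23.2$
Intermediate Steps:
$l = 0$ ($l = 3 - \left(\left(-3 + 3\right) + 3\right) = 3 - \left(0 + 3\right) = 3 - 3 = 0$)
$k{\left(j \right)} = \frac{6 + 2 j}{2 j}$ ($k{\left(j \right)} = \frac{j + \left(6 + j\right)}{j + j} = \frac{6 + 2 j}{2 j}$)
$y{\left(v,K \right)} = -6$
$k{\left(4 - -6 \right)} y{\left(-8,l \right)} + 31 = \frac{3 + \left(4 - -6\right)}{4 - -6} \left(-6\right) + 31 = \frac{3 + \left(4 + 6\right)}{4 + 6} \left(-6\right) + 31 = \frac{3 + 10}{10} \left(-6\right) + 31 = \frac{1}{10} \cdot 13 \left(-6\right) + 31 = \frac{13}{10} \left(-6\right) + 31 = - \frac{39}{5} + 31 = \frac{116}{5}$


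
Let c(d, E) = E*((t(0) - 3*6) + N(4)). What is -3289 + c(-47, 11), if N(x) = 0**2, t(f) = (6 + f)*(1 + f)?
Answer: -3421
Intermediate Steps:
t(f) = (1 + f)*(6 + f)
N(x) = 0
c(d, E) = -12*E (c(d, E) = E*(((6 + 0**2 + 7*0) - 3*6) + 0) = E*(((6 + 0 + 0) - 18) + 0) = E*((6 - 18) + 0) = E*(-12 + 0) = E*(-12) = -12*E)
-3289 + c(-47, 11) = -3289 - 12*11 = -3289 - 132 = -3421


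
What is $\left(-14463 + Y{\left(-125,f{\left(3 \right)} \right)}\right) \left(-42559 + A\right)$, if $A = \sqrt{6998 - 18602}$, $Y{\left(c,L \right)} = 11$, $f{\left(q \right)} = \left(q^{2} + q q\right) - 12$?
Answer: $615062668 - 28904 i \sqrt{2901} \approx 6.1506 \cdot 10^{8} - 1.5568 \cdot 10^{6} i$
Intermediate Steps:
$f{\left(q \right)} = -12 + 2 q^{2}$ ($f{\left(q \right)} = \left(q^{2} + q^{2}\right) - 12 = 2 q^{2} - 12 = -12 + 2 q^{2}$)
$A = 2 i \sqrt{2901}$ ($A = \sqrt{-11604} = 2 i \sqrt{2901} \approx 107.72 i$)
$\left(-14463 + Y{\left(-125,f{\left(3 \right)} \right)}\right) \left(-42559 + A\right) = \left(-14463 + 11\right) \left(-42559 + 2 i \sqrt{2901}\right) = - 14452 \left(-42559 + 2 i \sqrt{2901}\right) = 615062668 - 28904 i \sqrt{2901}$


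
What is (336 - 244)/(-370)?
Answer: -46/185 ≈ -0.24865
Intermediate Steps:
(336 - 244)/(-370) = -1/370*92 = -46/185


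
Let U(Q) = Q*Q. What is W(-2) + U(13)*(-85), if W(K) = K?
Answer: -14367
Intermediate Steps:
U(Q) = Q²
W(-2) + U(13)*(-85) = -2 + 13²*(-85) = -2 + 169*(-85) = -2 - 14365 = -14367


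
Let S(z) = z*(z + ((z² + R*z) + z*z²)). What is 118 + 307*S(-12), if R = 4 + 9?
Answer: 6454486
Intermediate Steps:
R = 13
S(z) = z*(z² + z³ + 14*z) (S(z) = z*(z + ((z² + 13*z) + z*z²)) = z*(z + ((z² + 13*z) + z³)) = z*(z + (z² + z³ + 13*z)) = z*(z² + z³ + 14*z))
118 + 307*S(-12) = 118 + 307*((-12)²*(14 - 12 + (-12)²)) = 118 + 307*(144*(14 - 12 + 144)) = 118 + 307*(144*146) = 118 + 307*21024 = 118 + 6454368 = 6454486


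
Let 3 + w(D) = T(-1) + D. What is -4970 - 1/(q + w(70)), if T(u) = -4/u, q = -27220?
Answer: -134930529/27149 ≈ -4970.0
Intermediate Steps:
w(D) = 1 + D (w(D) = -3 + (-4/(-1) + D) = -3 + (-4*(-1) + D) = -3 + (4 + D) = 1 + D)
-4970 - 1/(q + w(70)) = -4970 - 1/(-27220 + (1 + 70)) = -4970 - 1/(-27220 + 71) = -4970 - 1/(-27149) = -4970 - 1*(-1/27149) = -4970 + 1/27149 = -134930529/27149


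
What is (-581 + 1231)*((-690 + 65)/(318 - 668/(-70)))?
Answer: -7109375/5732 ≈ -1240.3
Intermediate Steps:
(-581 + 1231)*((-690 + 65)/(318 - 668/(-70))) = 650*(-625/(318 - 668*(-1/70))) = 650*(-625/(318 + 334/35)) = 650*(-625/11464/35) = 650*(-625*35/11464) = 650*(-21875/11464) = -7109375/5732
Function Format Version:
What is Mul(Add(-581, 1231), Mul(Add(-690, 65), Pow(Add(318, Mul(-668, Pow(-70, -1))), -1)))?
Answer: Rational(-7109375, 5732) ≈ -1240.3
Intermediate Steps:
Mul(Add(-581, 1231), Mul(Add(-690, 65), Pow(Add(318, Mul(-668, Pow(-70, -1))), -1))) = Mul(650, Mul(-625, Pow(Add(318, Mul(-668, Rational(-1, 70))), -1))) = Mul(650, Mul(-625, Pow(Add(318, Rational(334, 35)), -1))) = Mul(650, Mul(-625, Pow(Rational(11464, 35), -1))) = Mul(650, Mul(-625, Rational(35, 11464))) = Mul(650, Rational(-21875, 11464)) = Rational(-7109375, 5732)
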